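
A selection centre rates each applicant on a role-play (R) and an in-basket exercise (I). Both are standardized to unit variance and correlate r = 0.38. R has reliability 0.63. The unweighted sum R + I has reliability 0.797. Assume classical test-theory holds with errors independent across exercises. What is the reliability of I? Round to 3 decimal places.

Var(R+I) = 2 + 2·0.38 = 2.760.
True-score variance = ρ_R + ρ_I + 2·0.38, so 0.797 = (0.63 + ρ_I + 0.76) / 2.760.
ρ_I = 0.797·2.760 − 0.63 − 0.76 = 0.810.

0.810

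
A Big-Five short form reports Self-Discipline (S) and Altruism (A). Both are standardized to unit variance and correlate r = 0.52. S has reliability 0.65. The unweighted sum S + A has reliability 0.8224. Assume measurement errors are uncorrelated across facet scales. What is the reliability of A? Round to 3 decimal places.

0.810

Var(S+A) = 2 + 2·0.52 = 3.040.
True-score variance = ρ_S + ρ_A + 2·0.52, so 0.8224 = (0.65 + ρ_A + 1.04) / 3.040.
ρ_A = 0.8224·3.040 − 0.65 − 1.04 = 0.810.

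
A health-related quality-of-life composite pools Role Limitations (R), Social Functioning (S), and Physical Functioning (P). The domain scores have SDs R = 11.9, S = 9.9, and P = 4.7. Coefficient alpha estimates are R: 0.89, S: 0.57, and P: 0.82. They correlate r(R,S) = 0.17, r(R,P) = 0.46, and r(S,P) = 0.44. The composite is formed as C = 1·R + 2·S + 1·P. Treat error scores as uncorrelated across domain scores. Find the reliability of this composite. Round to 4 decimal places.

Var(C) = 11.9² + 2²·9.9² + 4.7² + 2·[2·11.9·9.9·0.17 + 11.9·4.7·0.46 + 2·9.9·4.7·0.44] = 555.74 + 213.459 = 769.199.
Because errors are independent across components, Cov(Tᵢ,Tⱼ) = Cov(Xᵢ,Xⱼ); the off-diagonal part of the true-score variance is the same as above.
True-score variance = [11.9²·0.89 + 2²·9.9²·0.57 + 4.7²·0.82] + 213.459 = 367.61 + 213.459 = 581.069.
Reliability = 581.069 / 769.199 = 0.7554.

0.7554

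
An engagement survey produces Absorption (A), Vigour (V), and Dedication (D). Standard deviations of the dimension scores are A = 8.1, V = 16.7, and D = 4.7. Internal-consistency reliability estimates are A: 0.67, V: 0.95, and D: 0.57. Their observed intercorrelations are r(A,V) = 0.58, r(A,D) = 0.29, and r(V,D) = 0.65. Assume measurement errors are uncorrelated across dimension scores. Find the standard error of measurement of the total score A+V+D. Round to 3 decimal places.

Var(total) = 366.59 + 281.031 = 647.621.
True-score variance = 321.495 + 281.031 = 602.526, so reliability = 0.9304.
Error variance = 647.621 − 602.526 = 45.0945; SEM = √45.0945 = 6.715.

6.715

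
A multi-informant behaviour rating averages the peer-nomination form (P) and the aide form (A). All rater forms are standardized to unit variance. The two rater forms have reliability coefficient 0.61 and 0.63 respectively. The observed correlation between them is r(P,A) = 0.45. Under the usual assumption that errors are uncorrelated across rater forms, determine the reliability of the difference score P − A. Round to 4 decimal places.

0.3091

Var(P−A) = 1 + 1 − 2·0.45 = 2 − 0.9 = 1.1.
Under uncorrelated errors the observed covariances equal the true-score covariances, so only the own-variance terms attenuate.
True-score variance = [0.61 + 0.63] − 0.9 = 1.24 − 0.9 = 0.34.
Reliability = 0.34 / 1.1 = 0.3091.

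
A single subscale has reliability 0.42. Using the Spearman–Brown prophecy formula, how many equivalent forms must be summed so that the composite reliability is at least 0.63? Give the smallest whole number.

3

k ≥ ρ*(1−ρ₁)/(ρ₁(1−ρ*)) = 0.63·0.58 / (0.42·0.37) = 2.351.
Smallest integer k = 3.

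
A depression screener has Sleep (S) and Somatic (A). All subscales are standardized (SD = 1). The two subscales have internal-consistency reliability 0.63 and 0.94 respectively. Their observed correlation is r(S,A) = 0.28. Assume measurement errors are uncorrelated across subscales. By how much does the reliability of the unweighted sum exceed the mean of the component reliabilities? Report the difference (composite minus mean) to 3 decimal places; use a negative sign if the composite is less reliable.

Var(sum) = 2 + 0.56 = 2.56; true-score variance = 1.57 + 0.56 = 2.13; composite reliability = 0.8320.
Mean component reliability = 0.7850.
Difference = 0.8320 − 0.7850 = 0.047.

0.047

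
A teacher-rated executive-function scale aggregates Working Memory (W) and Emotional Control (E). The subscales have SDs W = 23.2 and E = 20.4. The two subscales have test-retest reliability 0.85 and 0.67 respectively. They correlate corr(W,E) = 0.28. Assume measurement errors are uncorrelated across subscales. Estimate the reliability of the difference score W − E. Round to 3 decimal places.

0.684

Var(W−E) = 23.2² + 20.4² − 2·23.2·20.4·0.28 = 954.4 − 265.037 = 689.363.
Under uncorrelated errors the observed covariances equal the true-score covariances, so only the own-variance terms attenuate.
True-score variance = [23.2²·0.85 + 20.4²·0.67] − 265.037 = 736.331 − 265.037 = 471.294.
Reliability = 471.294 / 689.363 = 0.684.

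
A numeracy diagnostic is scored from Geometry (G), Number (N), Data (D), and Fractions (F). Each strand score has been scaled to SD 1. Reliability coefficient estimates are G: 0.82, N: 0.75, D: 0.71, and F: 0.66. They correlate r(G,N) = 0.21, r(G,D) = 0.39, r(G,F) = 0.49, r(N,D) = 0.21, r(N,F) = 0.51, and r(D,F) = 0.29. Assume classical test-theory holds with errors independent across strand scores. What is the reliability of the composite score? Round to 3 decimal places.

0.871

Var(G+N+D+F) = 4 + 2·[0.21 + 0.39 + 0.49 + 0.21 + 0.51 + 0.29] = 4 + 4.2 = 8.2.
Because errors are independent across components, Cov(Tᵢ,Tⱼ) = Cov(Xᵢ,Xⱼ); the off-diagonal part of the true-score variance is the same as above.
True-score variance = [0.82 + 0.75 + 0.71 + 0.66] + 4.2 = 2.94 + 4.2 = 7.14.
Reliability = 7.14 / 8.2 = 0.871.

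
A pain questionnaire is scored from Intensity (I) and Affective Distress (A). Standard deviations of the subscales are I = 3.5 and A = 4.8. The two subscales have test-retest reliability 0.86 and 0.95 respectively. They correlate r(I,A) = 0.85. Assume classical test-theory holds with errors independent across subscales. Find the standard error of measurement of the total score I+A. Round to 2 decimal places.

1.69

Var(total) = 35.29 + 28.56 = 63.85.
True-score variance = 32.423 + 28.56 = 60.983, so reliability = 0.9551.
Error variance = 63.85 − 60.983 = 2.867; SEM = √2.867 = 1.69.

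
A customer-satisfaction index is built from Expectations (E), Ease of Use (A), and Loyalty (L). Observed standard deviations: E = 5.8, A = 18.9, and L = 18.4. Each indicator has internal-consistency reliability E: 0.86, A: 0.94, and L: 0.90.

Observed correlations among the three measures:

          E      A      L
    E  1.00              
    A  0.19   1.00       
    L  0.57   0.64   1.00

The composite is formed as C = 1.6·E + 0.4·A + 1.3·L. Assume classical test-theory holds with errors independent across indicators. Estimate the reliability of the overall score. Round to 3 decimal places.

Var(C) = 1.6²·5.8² + 0.4²·18.9² + 1.3²·18.4² + 2·[0.64·5.8·18.9·0.19 + 2.08·5.8·18.4·0.57 + 0.52·18.9·18.4·0.64] = 715.438 + 511.183 = 1226.62.
With uncorrelated errors the cross-covariances are all true-score covariance, so they carry over unchanged; only the diagonal terms shrink to ρᵢσᵢ².
True-score variance = [1.6²·5.8²·0.86 + 0.4²·18.9²·0.94 + 1.3²·18.4²·0.90] + 511.183 = 642.736 + 511.183 = 1153.92.
Reliability = 1153.92 / 1226.62 = 0.941.

0.941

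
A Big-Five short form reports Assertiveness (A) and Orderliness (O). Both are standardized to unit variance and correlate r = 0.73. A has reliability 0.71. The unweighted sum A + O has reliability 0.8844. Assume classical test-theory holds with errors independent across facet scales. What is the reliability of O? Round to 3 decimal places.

Var(A+O) = 2 + 2·0.73 = 3.460.
True-score variance = ρ_A + ρ_O + 2·0.73, so 0.8844 = (0.71 + ρ_O + 1.46) / 3.460.
ρ_O = 0.8844·3.460 − 0.71 − 1.46 = 0.890.

0.890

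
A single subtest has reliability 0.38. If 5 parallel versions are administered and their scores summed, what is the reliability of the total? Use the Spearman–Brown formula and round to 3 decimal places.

0.754

ρ_k = kρ / (1 + (k−1)ρ) = 5·0.38 / (1 + 4·0.38) = 1.900 / 2.520 = 0.754.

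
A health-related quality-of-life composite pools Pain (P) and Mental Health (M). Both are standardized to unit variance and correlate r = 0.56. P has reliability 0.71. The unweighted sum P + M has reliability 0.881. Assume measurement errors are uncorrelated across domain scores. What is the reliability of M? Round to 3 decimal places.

0.919

Var(P+M) = 2 + 2·0.56 = 3.120.
True-score variance = ρ_P + ρ_M + 2·0.56, so 0.881 = (0.71 + ρ_M + 1.12) / 3.120.
ρ_M = 0.881·3.120 − 0.71 − 1.12 = 0.919.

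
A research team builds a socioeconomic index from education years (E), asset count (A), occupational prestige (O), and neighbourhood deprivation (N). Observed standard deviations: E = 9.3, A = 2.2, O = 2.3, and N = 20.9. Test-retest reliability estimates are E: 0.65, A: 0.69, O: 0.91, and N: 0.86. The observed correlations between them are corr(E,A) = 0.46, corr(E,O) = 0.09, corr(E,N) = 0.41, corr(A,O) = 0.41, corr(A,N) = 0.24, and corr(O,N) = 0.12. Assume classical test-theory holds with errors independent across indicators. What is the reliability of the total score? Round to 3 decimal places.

0.876

Var(E+A+O+N) = 9.3² + 2.2² + 2.3² + 20.9² + 2·[9.3·2.2·0.46 + 9.3·2.3·0.09 + 9.3·20.9·0.41 + 2.2·2.3·0.41 + 2.2·20.9·0.24 + 2.3·20.9·0.12] = 533.43 + 219.813 = 753.243.
With uncorrelated errors the cross-covariances are all true-score covariance, so they carry over unchanged; only the diagonal terms shrink to ρᵢσᵢ².
True-score variance = [9.3²·0.65 + 2.2²·0.69 + 2.3²·0.91 + 20.9²·0.86] + 219.813 = 440.029 + 219.813 = 659.842.
Reliability = 659.842 / 753.243 = 0.876.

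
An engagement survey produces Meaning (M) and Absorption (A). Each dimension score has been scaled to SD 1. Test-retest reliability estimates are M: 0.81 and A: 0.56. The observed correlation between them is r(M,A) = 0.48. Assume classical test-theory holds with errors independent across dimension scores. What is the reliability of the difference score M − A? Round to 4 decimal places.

0.3942

Var(M−A) = 1 + 1 − 2·0.48 = 2 − 0.96 = 1.04.
With uncorrelated errors the cross-covariances are all true-score covariance, so they carry over unchanged; only the diagonal terms shrink to ρᵢσᵢ².
True-score variance = [0.81 + 0.56] − 0.96 = 1.37 − 0.96 = 0.41.
Reliability = 0.41 / 1.04 = 0.3942.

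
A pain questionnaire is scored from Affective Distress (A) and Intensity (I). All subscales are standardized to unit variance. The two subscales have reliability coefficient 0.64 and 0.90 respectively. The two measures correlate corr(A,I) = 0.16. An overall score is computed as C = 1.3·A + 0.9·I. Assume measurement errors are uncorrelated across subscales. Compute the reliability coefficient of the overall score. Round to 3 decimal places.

0.760

Var(C) = 1.3² + 0.9² + 2·[1.17·0.16] = 2.5 + 0.3744 = 2.8744.
Because errors are independent across components, Cov(Tᵢ,Tⱼ) = Cov(Xᵢ,Xⱼ); the off-diagonal part of the true-score variance is the same as above.
True-score variance = [1.3²·0.64 + 0.9²·0.90] + 0.3744 = 1.8106 + 0.3744 = 2.185.
Reliability = 2.185 / 2.8744 = 0.760.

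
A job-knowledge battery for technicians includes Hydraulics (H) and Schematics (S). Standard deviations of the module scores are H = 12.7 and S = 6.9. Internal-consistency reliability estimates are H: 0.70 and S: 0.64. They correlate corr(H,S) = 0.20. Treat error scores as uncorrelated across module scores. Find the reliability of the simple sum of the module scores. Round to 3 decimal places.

Var(H+S) = 12.7² + 6.9² + 2·[12.7·6.9·0.20] = 208.9 + 35.052 = 243.952.
Because errors are independent across components, Cov(Tᵢ,Tⱼ) = Cov(Xᵢ,Xⱼ); the off-diagonal part of the true-score variance is the same as above.
True-score variance = [12.7²·0.70 + 6.9²·0.64] + 35.052 = 143.373 + 35.052 = 178.425.
Reliability = 178.425 / 243.952 = 0.731.

0.731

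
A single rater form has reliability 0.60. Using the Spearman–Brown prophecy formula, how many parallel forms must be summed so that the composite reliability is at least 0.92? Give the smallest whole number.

k ≥ ρ*(1−ρ₁)/(ρ₁(1−ρ*)) = 0.92·0.40 / (0.60·0.08) = 7.667.
Smallest integer k = 8.

8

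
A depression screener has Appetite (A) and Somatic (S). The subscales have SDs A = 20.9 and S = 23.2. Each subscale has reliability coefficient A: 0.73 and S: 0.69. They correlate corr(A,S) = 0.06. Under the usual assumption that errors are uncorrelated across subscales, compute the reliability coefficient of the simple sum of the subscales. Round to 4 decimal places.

0.7244

Var(A+S) = 20.9² + 23.2² + 2·[20.9·23.2·0.06] = 975.05 + 58.1856 = 1033.24.
Under uncorrelated errors the observed covariances equal the true-score covariances, so only the own-variance terms attenuate.
True-score variance = [20.9²·0.73 + 23.2²·0.69] + 58.1856 = 690.257 + 58.1856 = 748.442.
Reliability = 748.442 / 1033.24 = 0.7244.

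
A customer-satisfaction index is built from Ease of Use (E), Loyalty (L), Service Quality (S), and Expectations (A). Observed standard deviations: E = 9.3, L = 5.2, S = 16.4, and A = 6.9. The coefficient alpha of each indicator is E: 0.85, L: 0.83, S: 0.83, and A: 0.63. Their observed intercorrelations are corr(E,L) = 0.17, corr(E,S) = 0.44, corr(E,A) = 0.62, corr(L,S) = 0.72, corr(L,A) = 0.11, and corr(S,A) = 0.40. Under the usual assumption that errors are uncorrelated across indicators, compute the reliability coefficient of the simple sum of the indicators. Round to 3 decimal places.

Var(E+L+S+A) = 9.3² + 5.2² + 16.4² + 6.9² + 2·[9.3·5.2·0.17 + 9.3·16.4·0.44 + 9.3·6.9·0.62 + 5.2·16.4·0.72 + 5.2·6.9·0.11 + 16.4·6.9·0.40] = 430.1 + 451.456 = 881.556.
Under uncorrelated errors the observed covariances equal the true-score covariances, so only the own-variance terms attenuate.
True-score variance = [9.3²·0.85 + 5.2²·0.83 + 16.4²·0.83 + 6.9²·0.63] + 451.456 = 349.191 + 451.456 = 800.646.
Reliability = 800.646 / 881.556 = 0.908.

0.908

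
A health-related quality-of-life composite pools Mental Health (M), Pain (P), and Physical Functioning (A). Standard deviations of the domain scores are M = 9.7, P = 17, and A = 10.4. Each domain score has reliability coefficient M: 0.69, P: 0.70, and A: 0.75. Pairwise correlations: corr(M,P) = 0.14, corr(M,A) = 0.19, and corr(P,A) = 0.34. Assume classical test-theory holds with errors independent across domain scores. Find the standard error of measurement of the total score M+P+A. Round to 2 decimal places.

Var(total) = 491.25 + 204.73 = 695.98.
True-score variance = 348.342 + 204.73 = 553.072, so reliability = 0.7947.
Error variance = 695.98 − 553.072 = 142.908; SEM = √142.908 = 11.95.

11.95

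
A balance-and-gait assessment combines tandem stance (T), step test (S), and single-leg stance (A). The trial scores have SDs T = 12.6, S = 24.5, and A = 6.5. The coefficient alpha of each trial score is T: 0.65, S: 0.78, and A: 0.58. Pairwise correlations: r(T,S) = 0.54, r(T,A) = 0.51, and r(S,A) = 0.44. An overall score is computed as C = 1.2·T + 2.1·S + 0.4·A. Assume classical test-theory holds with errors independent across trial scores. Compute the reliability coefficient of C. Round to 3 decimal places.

Var(C) = 1.2²·12.6² + 2.1²·24.5² + 0.4²·6.5² + 2·[2.52·12.6·24.5·0.54 + 0.48·12.6·6.5·0.51 + 0.84·24.5·6.5·0.44] = 2882.48 + 997.974 = 3880.45.
With uncorrelated errors the cross-covariances are all true-score covariance, so they carry over unchanged; only the diagonal terms shrink to ρᵢσᵢ².
True-score variance = [1.2²·12.6²·0.65 + 2.1²·24.5²·0.78 + 0.4²·6.5²·0.58] + 997.974 = 2217.26 + 997.974 = 3215.23.
Reliability = 3215.23 / 3880.45 = 0.829.

0.829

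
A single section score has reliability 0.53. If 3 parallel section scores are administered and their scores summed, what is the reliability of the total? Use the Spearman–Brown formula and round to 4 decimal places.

ρ_k = kρ / (1 + (k−1)ρ) = 3·0.53 / (1 + 2·0.53) = 1.590 / 2.060 = 0.7718.

0.7718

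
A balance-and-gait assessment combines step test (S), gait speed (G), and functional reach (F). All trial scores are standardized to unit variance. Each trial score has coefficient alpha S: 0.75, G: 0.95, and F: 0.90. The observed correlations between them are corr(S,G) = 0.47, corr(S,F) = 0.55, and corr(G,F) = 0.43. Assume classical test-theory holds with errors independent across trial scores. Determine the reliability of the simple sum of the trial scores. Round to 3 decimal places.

Var(S+G+F) = 3 + 2·[0.47 + 0.55 + 0.43] = 3 + 2.9 = 5.9.
With uncorrelated errors the cross-covariances are all true-score covariance, so they carry over unchanged; only the diagonal terms shrink to ρᵢσᵢ².
True-score variance = [0.75 + 0.95 + 0.90] + 2.9 = 2.6 + 2.9 = 5.5.
Reliability = 5.5 / 5.9 = 0.932.

0.932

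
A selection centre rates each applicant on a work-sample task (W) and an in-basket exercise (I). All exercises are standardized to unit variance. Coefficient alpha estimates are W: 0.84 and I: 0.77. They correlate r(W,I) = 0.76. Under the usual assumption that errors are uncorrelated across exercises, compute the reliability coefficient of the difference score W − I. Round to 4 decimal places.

0.1875

Var(W−I) = 1 + 1 − 2·0.76 = 2 − 1.52 = 0.48.
With uncorrelated errors the cross-covariances are all true-score covariance, so they carry over unchanged; only the diagonal terms shrink to ρᵢσᵢ².
True-score variance = [0.84 + 0.77] − 1.52 = 1.61 − 1.52 = 0.09.
Reliability = 0.09 / 0.48 = 0.1875.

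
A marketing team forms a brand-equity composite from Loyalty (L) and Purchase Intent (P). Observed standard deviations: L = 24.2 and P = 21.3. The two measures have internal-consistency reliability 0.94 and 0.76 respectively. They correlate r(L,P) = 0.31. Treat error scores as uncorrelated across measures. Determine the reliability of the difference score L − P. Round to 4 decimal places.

0.7999

Var(L−P) = 24.2² + 21.3² − 2·24.2·21.3·0.31 = 1039.33 − 319.585 = 719.745.
Under uncorrelated errors the observed covariances equal the true-score covariances, so only the own-variance terms attenuate.
True-score variance = [24.2²·0.94 + 21.3²·0.76] − 319.585 = 895.306 − 319.585 = 575.721.
Reliability = 575.721 / 719.745 = 0.7999.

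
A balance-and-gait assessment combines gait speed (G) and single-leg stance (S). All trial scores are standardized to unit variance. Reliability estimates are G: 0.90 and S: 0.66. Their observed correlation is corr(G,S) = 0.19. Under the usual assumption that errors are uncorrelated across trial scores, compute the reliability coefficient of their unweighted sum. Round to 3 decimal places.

Var(G+S) = 2 + 2·[0.19] = 2 + 0.38 = 2.38.
Because errors are independent across components, Cov(Tᵢ,Tⱼ) = Cov(Xᵢ,Xⱼ); the off-diagonal part of the true-score variance is the same as above.
True-score variance = [0.90 + 0.66] + 0.38 = 1.56 + 0.38 = 1.94.
Reliability = 1.94 / 2.38 = 0.815.

0.815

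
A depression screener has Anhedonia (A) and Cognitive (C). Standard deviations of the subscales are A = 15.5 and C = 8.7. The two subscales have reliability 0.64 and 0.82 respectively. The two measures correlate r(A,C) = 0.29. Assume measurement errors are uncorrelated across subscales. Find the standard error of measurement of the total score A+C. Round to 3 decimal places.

Var(total) = 315.94 + 78.213 = 394.153.
True-score variance = 215.826 + 78.213 = 294.039, so reliability = 0.7460.
Error variance = 394.153 − 294.039 = 100.114; SEM = √100.114 = 10.006.

10.006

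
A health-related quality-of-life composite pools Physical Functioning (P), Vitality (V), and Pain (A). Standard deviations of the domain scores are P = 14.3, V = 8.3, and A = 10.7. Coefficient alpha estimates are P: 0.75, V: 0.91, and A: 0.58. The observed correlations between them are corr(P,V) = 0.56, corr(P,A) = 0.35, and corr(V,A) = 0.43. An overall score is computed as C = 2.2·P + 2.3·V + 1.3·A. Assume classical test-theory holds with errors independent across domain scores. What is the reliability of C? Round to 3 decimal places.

0.869

Var(C) = 2.2²·14.3² + 2.3²·8.3² + 1.3²·10.7² + 2·[5.06·14.3·8.3·0.56 + 2.86·14.3·10.7·0.35 + 2.99·8.3·10.7·0.43] = 1547.65 + 1207.33 = 2754.98.
Because errors are independent across components, Cov(Tᵢ,Tⱼ) = Cov(Xᵢ,Xⱼ); the off-diagonal part of the true-score variance is the same as above.
True-score variance = [2.2²·14.3²·0.75 + 2.3²·8.3²·0.91 + 1.3²·10.7²·0.58] + 1207.33 = 1186.15 + 1207.33 = 2393.48.
Reliability = 2393.48 / 2754.98 = 0.869.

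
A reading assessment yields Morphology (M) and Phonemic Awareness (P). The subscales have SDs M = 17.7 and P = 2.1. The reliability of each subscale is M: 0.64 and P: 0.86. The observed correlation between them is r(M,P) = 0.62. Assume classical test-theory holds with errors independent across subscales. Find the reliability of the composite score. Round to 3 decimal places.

Var(M+P) = 17.7² + 2.1² + 2·[17.7·2.1·0.62] = 317.7 + 46.0908 = 363.791.
With uncorrelated errors the cross-covariances are all true-score covariance, so they carry over unchanged; only the diagonal terms shrink to ρᵢσᵢ².
True-score variance = [17.7²·0.64 + 2.1²·0.86] + 46.0908 = 204.298 + 46.0908 = 250.389.
Reliability = 250.389 / 363.791 = 0.688.

0.688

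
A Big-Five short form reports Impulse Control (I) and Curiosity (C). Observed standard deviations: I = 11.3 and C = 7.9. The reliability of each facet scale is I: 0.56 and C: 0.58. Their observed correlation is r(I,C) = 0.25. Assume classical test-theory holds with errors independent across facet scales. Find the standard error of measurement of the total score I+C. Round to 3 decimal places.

Var(total) = 190.1 + 44.635 = 234.735.
True-score variance = 107.704 + 44.635 = 152.339, so reliability = 0.6490.
Error variance = 234.735 − 152.339 = 82.3958; SEM = √82.3958 = 9.077.

9.077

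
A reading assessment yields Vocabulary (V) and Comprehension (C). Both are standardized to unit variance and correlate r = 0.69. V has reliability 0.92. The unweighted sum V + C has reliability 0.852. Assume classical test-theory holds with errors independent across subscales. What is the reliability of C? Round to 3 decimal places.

Var(V+C) = 2 + 2·0.69 = 3.380.
True-score variance = ρ_V + ρ_C + 2·0.69, so 0.852 = (0.92 + ρ_C + 1.38) / 3.380.
ρ_C = 0.852·3.380 − 0.92 − 1.38 = 0.580.

0.580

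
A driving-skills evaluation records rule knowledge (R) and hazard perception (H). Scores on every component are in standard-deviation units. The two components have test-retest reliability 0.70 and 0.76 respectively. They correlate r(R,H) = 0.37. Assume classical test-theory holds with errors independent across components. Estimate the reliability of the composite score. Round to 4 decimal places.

0.8029

Var(R+H) = 2 + 2·[0.37] = 2 + 0.74 = 2.74.
With uncorrelated errors the cross-covariances are all true-score covariance, so they carry over unchanged; only the diagonal terms shrink to ρᵢσᵢ².
True-score variance = [0.70 + 0.76] + 0.74 = 1.46 + 0.74 = 2.2.
Reliability = 2.2 / 2.74 = 0.8029.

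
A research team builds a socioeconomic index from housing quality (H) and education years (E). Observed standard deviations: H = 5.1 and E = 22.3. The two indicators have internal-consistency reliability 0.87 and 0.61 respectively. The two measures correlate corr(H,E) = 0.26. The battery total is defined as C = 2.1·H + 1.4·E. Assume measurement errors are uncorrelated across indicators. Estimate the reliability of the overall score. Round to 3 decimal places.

Var(C) = 2.1²·5.1² + 1.4²·22.3² + 2·[2.94·5.1·22.3·0.26] = 1089.39 + 173.87 = 1263.26.
Because errors are independent across components, Cov(Tᵢ,Tⱼ) = Cov(Xᵢ,Xⱼ); the off-diagonal part of the true-score variance is the same as above.
True-score variance = [2.1²·5.1²·0.87 + 1.4²·22.3²·0.61] + 173.87 = 694.352 + 173.87 = 868.223.
Reliability = 868.223 / 1263.26 = 0.687.

0.687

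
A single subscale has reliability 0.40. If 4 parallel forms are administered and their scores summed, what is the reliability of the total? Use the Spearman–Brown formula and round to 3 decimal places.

ρ_k = kρ / (1 + (k−1)ρ) = 4·0.40 / (1 + 3·0.40) = 1.600 / 2.200 = 0.727.

0.727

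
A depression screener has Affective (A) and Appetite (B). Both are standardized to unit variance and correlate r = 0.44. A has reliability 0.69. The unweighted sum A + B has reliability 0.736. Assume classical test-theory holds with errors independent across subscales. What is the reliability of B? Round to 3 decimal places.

Var(A+B) = 2 + 2·0.44 = 2.880.
True-score variance = ρ_A + ρ_B + 2·0.44, so 0.736 = (0.69 + ρ_B + 0.88) / 2.880.
ρ_B = 0.736·2.880 − 0.69 − 0.88 = 0.550.

0.550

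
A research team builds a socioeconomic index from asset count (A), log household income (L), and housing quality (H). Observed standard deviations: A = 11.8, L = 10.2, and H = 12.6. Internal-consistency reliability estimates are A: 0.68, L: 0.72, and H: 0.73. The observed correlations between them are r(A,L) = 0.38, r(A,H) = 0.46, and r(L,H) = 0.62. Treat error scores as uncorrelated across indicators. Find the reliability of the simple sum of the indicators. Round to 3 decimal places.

0.852

Var(A+L+H) = 11.8² + 10.2² + 12.6² + 2·[11.8·10.2·0.38 + 11.8·12.6·0.46 + 10.2·12.6·0.62] = 402.04 + 387.624 = 789.664.
Under uncorrelated errors the observed covariances equal the true-score covariances, so only the own-variance terms attenuate.
True-score variance = [11.8²·0.68 + 10.2²·0.72 + 12.6²·0.73] + 387.624 = 285.487 + 387.624 = 673.111.
Reliability = 673.111 / 789.664 = 0.852.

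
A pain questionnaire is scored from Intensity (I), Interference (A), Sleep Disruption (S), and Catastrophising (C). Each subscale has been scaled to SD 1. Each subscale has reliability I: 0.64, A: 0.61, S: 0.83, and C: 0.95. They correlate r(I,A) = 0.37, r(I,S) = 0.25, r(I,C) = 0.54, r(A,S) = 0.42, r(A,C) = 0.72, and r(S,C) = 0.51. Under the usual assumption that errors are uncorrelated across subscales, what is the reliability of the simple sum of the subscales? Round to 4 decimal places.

0.8992

Var(I+A+S+C) = 4 + 2·[0.37 + 0.25 + 0.54 + 0.42 + 0.72 + 0.51] = 4 + 5.62 = 9.62.
Under uncorrelated errors the observed covariances equal the true-score covariances, so only the own-variance terms attenuate.
True-score variance = [0.64 + 0.61 + 0.83 + 0.95] + 5.62 = 3.03 + 5.62 = 8.65.
Reliability = 8.65 / 9.62 = 0.8992.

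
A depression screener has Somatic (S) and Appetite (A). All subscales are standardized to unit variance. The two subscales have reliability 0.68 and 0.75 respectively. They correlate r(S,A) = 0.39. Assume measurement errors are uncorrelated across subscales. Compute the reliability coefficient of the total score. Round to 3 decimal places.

Var(S+A) = 2 + 2·[0.39] = 2 + 0.78 = 2.78.
Because errors are independent across components, Cov(Tᵢ,Tⱼ) = Cov(Xᵢ,Xⱼ); the off-diagonal part of the true-score variance is the same as above.
True-score variance = [0.68 + 0.75] + 0.78 = 1.43 + 0.78 = 2.21.
Reliability = 2.21 / 2.78 = 0.795.

0.795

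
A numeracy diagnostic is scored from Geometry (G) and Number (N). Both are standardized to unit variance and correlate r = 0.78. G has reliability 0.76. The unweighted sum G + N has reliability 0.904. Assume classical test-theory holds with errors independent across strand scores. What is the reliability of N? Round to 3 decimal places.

Var(G+N) = 2 + 2·0.78 = 3.560.
True-score variance = ρ_G + ρ_N + 2·0.78, so 0.904 = (0.76 + ρ_N + 1.56) / 3.560.
ρ_N = 0.904·3.560 − 0.76 − 1.56 = 0.898.

0.898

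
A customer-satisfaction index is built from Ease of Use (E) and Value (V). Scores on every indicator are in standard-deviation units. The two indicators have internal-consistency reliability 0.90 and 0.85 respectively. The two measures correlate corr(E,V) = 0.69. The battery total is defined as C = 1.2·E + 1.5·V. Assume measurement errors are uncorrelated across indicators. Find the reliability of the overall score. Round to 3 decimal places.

0.922

Var(C) = 1.2² + 1.5² + 2·[1.8·0.69] = 3.69 + 2.484 = 6.174.
With uncorrelated errors the cross-covariances are all true-score covariance, so they carry over unchanged; only the diagonal terms shrink to ρᵢσᵢ².
True-score variance = [1.2²·0.90 + 1.5²·0.85] + 2.484 = 3.2085 + 2.484 = 5.6925.
Reliability = 5.6925 / 6.174 = 0.922.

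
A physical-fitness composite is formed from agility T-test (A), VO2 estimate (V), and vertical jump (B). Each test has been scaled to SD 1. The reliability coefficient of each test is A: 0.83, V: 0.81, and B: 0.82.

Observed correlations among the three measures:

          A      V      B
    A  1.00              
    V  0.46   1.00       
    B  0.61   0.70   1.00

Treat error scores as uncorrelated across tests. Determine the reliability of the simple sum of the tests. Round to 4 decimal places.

0.9174

Var(A+V+B) = 3 + 2·[0.46 + 0.61 + 0.70] = 3 + 3.54 = 6.54.
Under uncorrelated errors the observed covariances equal the true-score covariances, so only the own-variance terms attenuate.
True-score variance = [0.83 + 0.81 + 0.82] + 3.54 = 2.46 + 3.54 = 6.
Reliability = 6 / 6.54 = 0.9174.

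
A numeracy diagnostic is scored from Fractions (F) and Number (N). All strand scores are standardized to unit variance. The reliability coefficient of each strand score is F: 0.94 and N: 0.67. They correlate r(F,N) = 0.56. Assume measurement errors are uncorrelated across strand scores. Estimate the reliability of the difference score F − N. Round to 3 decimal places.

Var(F−N) = 1 + 1 − 2·0.56 = 2 − 1.12 = 0.88.
Because errors are independent across components, Cov(Tᵢ,Tⱼ) = Cov(Xᵢ,Xⱼ); the off-diagonal part of the true-score variance is the same as above.
True-score variance = [0.94 + 0.67] − 1.12 = 1.61 − 1.12 = 0.49.
Reliability = 0.49 / 0.88 = 0.557.

0.557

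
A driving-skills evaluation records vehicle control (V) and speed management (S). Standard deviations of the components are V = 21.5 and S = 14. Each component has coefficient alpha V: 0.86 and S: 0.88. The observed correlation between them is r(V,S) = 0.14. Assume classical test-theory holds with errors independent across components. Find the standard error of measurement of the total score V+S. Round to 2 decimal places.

Var(total) = 658.25 + 84.28 = 742.53.
True-score variance = 570.015 + 84.28 = 654.295, so reliability = 0.8812.
Error variance = 742.53 − 654.295 = 88.235; SEM = √88.235 = 9.39.

9.39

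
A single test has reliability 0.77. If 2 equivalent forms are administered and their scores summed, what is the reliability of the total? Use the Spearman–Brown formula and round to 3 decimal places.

ρ_k = kρ / (1 + (k−1)ρ) = 2·0.77 / (1 + 1·0.77) = 1.540 / 1.770 = 0.870.

0.870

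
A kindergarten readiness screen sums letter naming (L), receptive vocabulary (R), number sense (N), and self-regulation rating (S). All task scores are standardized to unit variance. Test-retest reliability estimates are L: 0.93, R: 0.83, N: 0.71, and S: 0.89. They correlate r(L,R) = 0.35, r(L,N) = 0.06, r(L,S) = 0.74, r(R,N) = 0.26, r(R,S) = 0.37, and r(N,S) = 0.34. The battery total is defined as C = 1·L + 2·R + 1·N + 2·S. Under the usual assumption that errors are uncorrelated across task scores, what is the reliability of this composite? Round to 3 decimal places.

Var(C) = 1 + 2² + 1 + 2² + 2·[2·0.35 + 0.06 + 2·0.74 + 2·0.26 + 4·0.37 + 2·0.34] = 10 + 9.84 = 19.84.
Under uncorrelated errors the observed covariances equal the true-score covariances, so only the own-variance terms attenuate.
True-score variance = [0.93 + 2²·0.83 + 0.71 + 2²·0.89] + 9.84 = 8.52 + 9.84 = 18.36.
Reliability = 18.36 / 19.84 = 0.925.

0.925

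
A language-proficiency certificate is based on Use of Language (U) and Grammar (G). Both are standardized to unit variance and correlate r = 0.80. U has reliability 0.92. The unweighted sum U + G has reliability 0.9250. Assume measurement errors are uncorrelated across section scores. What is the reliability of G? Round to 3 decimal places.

0.810

Var(U+G) = 2 + 2·0.80 = 3.600.
True-score variance = ρ_U + ρ_G + 2·0.80, so 0.9250 = (0.92 + ρ_G + 1.60) / 3.600.
ρ_G = 0.9250·3.600 − 0.92 − 1.60 = 0.810.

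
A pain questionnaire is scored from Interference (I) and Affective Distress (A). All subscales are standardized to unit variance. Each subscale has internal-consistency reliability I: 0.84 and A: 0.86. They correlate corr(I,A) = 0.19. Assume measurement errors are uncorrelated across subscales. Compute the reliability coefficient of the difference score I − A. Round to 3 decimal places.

0.815

Var(I−A) = 1 + 1 − 2·0.19 = 2 − 0.38 = 1.62.
Because errors are independent across components, Cov(Tᵢ,Tⱼ) = Cov(Xᵢ,Xⱼ); the off-diagonal part of the true-score variance is the same as above.
True-score variance = [0.84 + 0.86] − 0.38 = 1.7 − 0.38 = 1.32.
Reliability = 1.32 / 1.62 = 0.815.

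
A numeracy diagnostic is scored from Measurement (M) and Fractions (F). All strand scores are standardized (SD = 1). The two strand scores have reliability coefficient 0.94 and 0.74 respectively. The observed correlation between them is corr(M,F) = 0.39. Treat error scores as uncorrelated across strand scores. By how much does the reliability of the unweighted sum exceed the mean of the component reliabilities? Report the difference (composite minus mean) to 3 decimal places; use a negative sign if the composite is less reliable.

Var(sum) = 2 + 0.78 = 2.78; true-score variance = 1.68 + 0.78 = 2.46; composite reliability = 0.8849.
Mean component reliability = 0.8400.
Difference = 0.8849 − 0.8400 = 0.045.

0.045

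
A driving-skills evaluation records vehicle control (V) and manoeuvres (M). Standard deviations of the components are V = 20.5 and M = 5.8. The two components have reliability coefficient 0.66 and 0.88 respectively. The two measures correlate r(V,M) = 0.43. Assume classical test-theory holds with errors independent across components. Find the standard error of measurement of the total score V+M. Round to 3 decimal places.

Var(total) = 453.89 + 102.254 = 556.144.
True-score variance = 306.968 + 102.254 = 409.222, so reliability = 0.7358.
Error variance = 556.144 − 409.222 = 146.922; SEM = √146.922 = 12.121.

12.121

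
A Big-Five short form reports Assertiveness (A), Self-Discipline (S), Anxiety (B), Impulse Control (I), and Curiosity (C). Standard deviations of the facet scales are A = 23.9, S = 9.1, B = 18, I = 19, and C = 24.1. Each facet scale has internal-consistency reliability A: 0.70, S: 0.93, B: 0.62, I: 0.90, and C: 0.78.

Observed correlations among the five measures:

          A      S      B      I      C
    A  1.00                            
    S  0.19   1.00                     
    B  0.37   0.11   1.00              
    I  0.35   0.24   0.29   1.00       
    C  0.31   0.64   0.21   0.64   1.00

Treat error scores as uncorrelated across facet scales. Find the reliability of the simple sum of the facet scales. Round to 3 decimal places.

Var(A+S+B+I+C) = 23.9² + 9.1² + 18² + 19² + 24.1² + 2·[23.9·9.1·0.19 + 23.9·18·0.37 + 23.9·19·0.35 + 23.9·24.1·0.31 + 9.1·18·0.11 + 9.1·19·0.24 + 9.1·24.1·0.64 + 18·19·0.29 + 18·24.1·0.21 + 19·24.1·0.64] = 1919.83 + 2442.39 = 4362.22.
Because errors are independent across components, Cov(Tᵢ,Tⱼ) = Cov(Xᵢ,Xⱼ); the off-diagonal part of the true-score variance is the same as above.
True-score variance = [23.9²·0.70 + 9.1²·0.93 + 18²·0.62 + 19²·0.90 + 24.1²·0.78] + 2442.39 = 1455.67 + 2442.39 = 3898.06.
Reliability = 3898.06 / 4362.22 = 0.894.

0.894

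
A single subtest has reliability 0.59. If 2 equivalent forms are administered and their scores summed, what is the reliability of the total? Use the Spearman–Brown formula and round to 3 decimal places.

ρ_k = kρ / (1 + (k−1)ρ) = 2·0.59 / (1 + 1·0.59) = 1.180 / 1.590 = 0.742.

0.742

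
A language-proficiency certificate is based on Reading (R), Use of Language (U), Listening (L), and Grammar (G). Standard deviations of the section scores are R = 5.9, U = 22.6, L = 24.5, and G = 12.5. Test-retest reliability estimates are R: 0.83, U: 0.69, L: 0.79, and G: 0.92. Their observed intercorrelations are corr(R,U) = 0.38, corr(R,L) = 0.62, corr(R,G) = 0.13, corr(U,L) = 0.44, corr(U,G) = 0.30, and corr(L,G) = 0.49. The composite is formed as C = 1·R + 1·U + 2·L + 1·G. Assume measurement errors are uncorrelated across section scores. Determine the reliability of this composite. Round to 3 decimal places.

Var(C) = 5.9² + 22.6² + 2²·24.5² + 12.5² + 2·[5.9·22.6·0.38 + 2·5.9·24.5·0.62 + 5.9·12.5·0.13 + 2·22.6·24.5·0.44 + 22.6·12.5·0.30 + 2·24.5·12.5·0.49] = 3102.82 + 2223.26 = 5326.08.
Under uncorrelated errors the observed covariances equal the true-score covariances, so only the own-variance terms attenuate.
True-score variance = [5.9²·0.83 + 22.6²·0.69 + 2²·24.5²·0.79 + 12.5²·0.92] + 2223.26 = 2421.86 + 2223.26 = 4645.12.
Reliability = 4645.12 / 5326.08 = 0.872.

0.872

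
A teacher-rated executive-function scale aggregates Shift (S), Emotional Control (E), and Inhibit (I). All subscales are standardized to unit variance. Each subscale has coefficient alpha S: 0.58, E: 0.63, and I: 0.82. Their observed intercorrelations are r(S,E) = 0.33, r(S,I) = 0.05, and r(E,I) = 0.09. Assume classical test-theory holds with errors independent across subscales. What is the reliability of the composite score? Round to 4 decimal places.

0.7538

Var(S+E+I) = 3 + 2·[0.33 + 0.05 + 0.09] = 3 + 0.94 = 3.94.
Because errors are independent across components, Cov(Tᵢ,Tⱼ) = Cov(Xᵢ,Xⱼ); the off-diagonal part of the true-score variance is the same as above.
True-score variance = [0.58 + 0.63 + 0.82] + 0.94 = 2.03 + 0.94 = 2.97.
Reliability = 2.97 / 3.94 = 0.7538.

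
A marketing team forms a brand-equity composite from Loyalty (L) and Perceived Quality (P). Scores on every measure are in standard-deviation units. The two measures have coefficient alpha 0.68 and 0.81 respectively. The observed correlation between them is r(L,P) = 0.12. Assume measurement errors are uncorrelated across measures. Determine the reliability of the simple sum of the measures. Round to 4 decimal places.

Var(L+P) = 2 + 2·[0.12] = 2 + 0.24 = 2.24.
Under uncorrelated errors the observed covariances equal the true-score covariances, so only the own-variance terms attenuate.
True-score variance = [0.68 + 0.81] + 0.24 = 1.49 + 0.24 = 1.73.
Reliability = 1.73 / 2.24 = 0.7723.

0.7723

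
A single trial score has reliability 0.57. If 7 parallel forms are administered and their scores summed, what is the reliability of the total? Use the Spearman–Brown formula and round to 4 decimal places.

0.9027

ρ_k = kρ / (1 + (k−1)ρ) = 7·0.57 / (1 + 6·0.57) = 3.990 / 4.420 = 0.9027.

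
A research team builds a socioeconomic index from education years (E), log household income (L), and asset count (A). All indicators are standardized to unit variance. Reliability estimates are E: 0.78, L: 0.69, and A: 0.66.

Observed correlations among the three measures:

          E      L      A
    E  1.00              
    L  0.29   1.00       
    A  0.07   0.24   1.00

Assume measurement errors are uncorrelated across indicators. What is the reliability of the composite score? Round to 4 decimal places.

Var(E+L+A) = 3 + 2·[0.29 + 0.07 + 0.24] = 3 + 1.2 = 4.2.
Because errors are independent across components, Cov(Tᵢ,Tⱼ) = Cov(Xᵢ,Xⱼ); the off-diagonal part of the true-score variance is the same as above.
True-score variance = [0.78 + 0.69 + 0.66] + 1.2 = 2.13 + 1.2 = 3.33.
Reliability = 3.33 / 4.2 = 0.7929.

0.7929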